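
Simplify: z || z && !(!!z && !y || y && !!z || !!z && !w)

z

z || z && !(!!z && !y || y && !!z || !!z && !w)
= z || z && !(!!z || !!z && !w)   (distribution)
= z || z && !!!z   (absorption)
= z || z && !z   (double negation)
= z   (complement / identity)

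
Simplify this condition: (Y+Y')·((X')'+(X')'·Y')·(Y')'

X·Y

(Y+Y')·((X')'+(X')'·Y')·(Y')'
= ((X')'+(X')'·Y')·(Y')'   [complement / identity]
= (X')'·(Y')'   [absorption]
= (X')'·Y   [double negation]
= X·Y   [double negation]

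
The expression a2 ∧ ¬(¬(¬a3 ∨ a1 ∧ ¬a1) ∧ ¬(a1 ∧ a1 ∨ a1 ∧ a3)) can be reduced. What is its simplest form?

a2 ∧ (¬a3 ∨ a1)

a2 ∧ ¬(¬(¬a3 ∨ a1 ∧ ¬a1) ∧ ¬(a1 ∧ a1 ∨ a1 ∧ a3))
= a2 ∧ (¬a3 ∨ a1 ∧ ¬a1 ∨ a1 ∧ a1 ∨ a1 ∧ a3)
= a2 ∧ (¬a3 ∨ a1 ∧ a1 ∨ a1 ∧ a3)
= a2 ∧ (¬a3 ∨ a1 ∧ (a1 ∨ a3))
= a2 ∧ (¬a3 ∨ a1)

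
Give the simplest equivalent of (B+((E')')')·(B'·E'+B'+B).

(B+((E')')')·(B'·E'+B'+B)
= (B+((E')')')·(B'+B)   [absorption]
= B+((E')')'   [complement / identity]
= B+E'   [double negation]

B+E'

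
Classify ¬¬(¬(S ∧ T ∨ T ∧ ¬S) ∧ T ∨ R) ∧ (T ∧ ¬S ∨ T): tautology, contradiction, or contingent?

¬¬(¬(S ∧ T ∨ T ∧ ¬S) ∧ T ∨ R) ∧ (T ∧ ¬S ∨ T)
= ¬¬(¬(S ∧ T ∨ T ∧ ¬S) ∧ T ∨ R) ∧ T   [absorption]
= ¬¬(¬T ∧ T ∨ R) ∧ T   [distribution]
= (¬T ∧ T ∨ R) ∧ T   [double negation]
= R ∧ T   [complement / identity]
This depends on R, T, so it is not a constant.

contingent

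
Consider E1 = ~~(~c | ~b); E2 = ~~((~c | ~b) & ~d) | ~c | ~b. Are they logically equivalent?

Yes

E1: ~~(~c | ~b)
    = ~c | ~b   (double negation)
E2: ~~((~c | ~b) & ~d) | ~c | ~b
    = (~c | ~b) & ~d | ~c | ~b   (double negation)
    = ~c | ~b   (absorption)
Both reduce to ~c | ~b, so they are equivalent.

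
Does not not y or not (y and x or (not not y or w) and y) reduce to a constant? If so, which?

yes, True

not not y or not (y and x or (not not y or w) and y)
= not not y or not (y and x or (y or w) and y)   (double negation)
= not not y or not (y and x or y)   (absorption)
= not not y or not y   (absorption)
= y or not y   (double negation)
= True   (complement)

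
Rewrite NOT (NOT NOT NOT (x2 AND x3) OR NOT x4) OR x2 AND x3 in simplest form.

NOT (NOT NOT NOT (x2 AND x3) OR NOT x4) OR x2 AND x3
= NOT (NOT (x2 AND x3) OR NOT x4) OR x2 AND x3   [double negation]
= x2 AND x3 AND x4 OR x2 AND x3   [De Morgan]
= x2 AND x3   [absorption]

x2 AND x3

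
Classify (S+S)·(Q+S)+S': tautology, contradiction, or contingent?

tautology

(S+S)·(Q+S)+S'
= S+S·Q+S'
= S+S'
= 1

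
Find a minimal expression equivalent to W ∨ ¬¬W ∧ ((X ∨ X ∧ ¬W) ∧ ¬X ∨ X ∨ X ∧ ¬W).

W

W ∨ ¬¬W ∧ ((X ∨ X ∧ ¬W) ∧ ¬X ∨ X ∨ X ∧ ¬W)
= W ∨ ¬¬W ∧ (X ∨ X ∧ ¬W)
= W ∨ W ∧ (X ∨ X ∧ ¬W)
= W ∨ W ∧ X
= W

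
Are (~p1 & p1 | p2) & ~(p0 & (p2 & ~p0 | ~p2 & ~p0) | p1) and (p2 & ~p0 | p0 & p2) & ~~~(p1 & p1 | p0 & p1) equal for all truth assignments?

E1: (~p1 & p1 | p2) & ~(p0 & (p2 & ~p0 | ~p2 & ~p0) | p1)
    = (~p1 & p1 | p2) & ~(p0 & ~p0 | p1)
    = p2 & ~(p0 & ~p0 | p1)
    = p2 & ~p1
E2: (p2 & ~p0 | p0 & p2) & ~~~(p1 & p1 | p0 & p1)
    = (p2 & ~p0 | p0 & p2) & ~(p1 & p1 | p0 & p1)
    = p2 & ~(p1 & p1 | p0 & p1)
    = p2 & ~((p1 | p0) & p1)
    = p2 & ~p1
Both reduce to p2 & ~p1, so they are equivalent.

Yes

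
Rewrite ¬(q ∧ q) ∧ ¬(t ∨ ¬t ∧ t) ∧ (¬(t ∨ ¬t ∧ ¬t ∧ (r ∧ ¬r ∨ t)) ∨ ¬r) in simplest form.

¬q ∧ ¬t

¬(q ∧ q) ∧ ¬(t ∨ ¬t ∧ t) ∧ (¬(t ∨ ¬t ∧ ¬t ∧ (r ∧ ¬r ∨ t)) ∨ ¬r)
= ¬(q ∧ q) ∧ ¬(t ∨ ¬t ∧ t) ∧ (¬(t ∨ ¬t ∧ (r ∧ ¬r ∨ t)) ∨ ¬r)   — idempotence
= ¬(q ∧ q) ∧ ¬(t ∨ ¬t ∧ t) ∧ (¬(t ∨ ¬t ∧ t) ∨ ¬r)   — complement / identity
= ¬(q ∧ q) ∧ ¬(t ∨ ¬t ∧ t)   — absorption
= ¬q ∧ ¬(t ∨ ¬t ∧ t)   — idempotence
= ¬q ∧ ¬t   — complement / identity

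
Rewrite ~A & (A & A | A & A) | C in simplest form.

C

~A & (A & A | A & A) | C
= ~A & A & A | C   (idempotence)
= ~A & A | C   (idempotence)
= C   (complement / identity)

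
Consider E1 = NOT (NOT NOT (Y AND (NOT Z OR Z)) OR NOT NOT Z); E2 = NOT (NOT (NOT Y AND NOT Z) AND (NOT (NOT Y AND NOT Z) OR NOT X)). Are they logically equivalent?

E1: NOT (NOT NOT (Y AND (NOT Z OR Z)) OR NOT NOT Z)
    = NOT (NOT NOT Y OR NOT NOT Z)   [complement / identity]
    = NOT Y AND NOT Z   [De Morgan]
E2: NOT (NOT (NOT Y AND NOT Z) AND (NOT (NOT Y AND NOT Z) OR NOT X))
    = NOT NOT (NOT Y AND NOT Z)   [absorption]
    = NOT Y AND NOT Z   [double negation]
Both reduce to NOT Y AND NOT Z, so they are equivalent.

Yes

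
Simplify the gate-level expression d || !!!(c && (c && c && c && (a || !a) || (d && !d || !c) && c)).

d || !c

d || !!!(c && (c && c && c && (a || !a) || (d && !d || !c) && c))
= d || !!!(c && (c && c && c || (d && !d || !c) && c))   (complement / identity)
= d || !!!(c && (c && c || (d && !d || !c) && c))   (idempotence)
= d || !!!(c && (c && c || !c && c))   (complement / identity)
= d || !!!(c && c)   (distribution)
= d || !(c && c)   (double negation)
= d || !c   (idempotence)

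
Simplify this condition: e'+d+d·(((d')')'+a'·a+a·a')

e'+d

e'+d+d·(((d')')'+a'·a+a·a')
= e'+d+d·(d'+a'·a+a·a')
= e'+d+d·(d'+a·a')
= e'+d+d·d'
= e'+d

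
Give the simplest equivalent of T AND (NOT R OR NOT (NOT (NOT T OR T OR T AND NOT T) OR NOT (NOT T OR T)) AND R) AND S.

T AND (NOT R OR NOT (NOT (NOT T OR T OR T AND NOT T) OR NOT (NOT T OR T)) AND R) AND S
= T AND (NOT R OR (NOT T OR T OR T AND NOT T) AND (NOT T OR T) AND R) AND S   [De Morgan]
= T AND (NOT R OR (NOT T OR T) AND (NOT T OR T) AND R) AND S   [complement / identity]
= T AND (NOT R OR (NOT T OR T) AND R) AND S   [idempotence]
= T AND (NOT R OR R) AND S   [complement / identity]
= T AND S   [complement / identity]

T AND S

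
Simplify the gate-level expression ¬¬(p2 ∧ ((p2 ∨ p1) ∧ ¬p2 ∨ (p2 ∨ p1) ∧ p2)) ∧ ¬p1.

¬¬(p2 ∧ ((p2 ∨ p1) ∧ ¬p2 ∨ (p2 ∨ p1) ∧ p2)) ∧ ¬p1
= ¬¬(p2 ∧ (p2 ∨ p1)) ∧ ¬p1
= ¬¬p2 ∧ ¬p1
= p2 ∧ ¬p1

p2 ∧ ¬p1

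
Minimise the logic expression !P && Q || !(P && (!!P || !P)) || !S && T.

!P && Q || !(P && (!!P || !P)) || !S && T
= !P && Q || !(P && (P || !P)) || !S && T   [double negation]
= !P && Q || !P || !S && T   [complement / identity]
= !P || !S && T   [absorption]

!P || !S && T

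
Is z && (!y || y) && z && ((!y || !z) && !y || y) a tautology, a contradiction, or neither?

z && (!y || y) && z && ((!y || !z) && !y || y)
= z && (!y || y) && z && (!y || y)   (absorption)
= z && (!y || y)   (idempotence)
= z   (complement / identity)
This depends on z, so it is not a constant.

neither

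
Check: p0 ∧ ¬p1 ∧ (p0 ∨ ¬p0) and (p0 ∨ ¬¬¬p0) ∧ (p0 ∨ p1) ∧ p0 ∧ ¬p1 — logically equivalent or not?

Yes

E1: p0 ∧ ¬p1 ∧ (p0 ∨ ¬p0)
    = p0 ∧ ¬p1
E2: (p0 ∨ ¬¬¬p0) ∧ (p0 ∨ p1) ∧ p0 ∧ ¬p1
    = (p0 ∨ ¬¬¬p0) ∧ p0 ∧ ¬p1
    = (p0 ∨ ¬p0) ∧ p0 ∧ ¬p1
    = p0 ∧ ¬p1
Both reduce to p0 ∧ ¬p1, so they are equivalent.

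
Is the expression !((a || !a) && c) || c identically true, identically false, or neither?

identically true

!((a || !a) && c) || c
= !c || c   (complement / identity)
= true   (complement)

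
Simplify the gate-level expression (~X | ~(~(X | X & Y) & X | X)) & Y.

~X & Y

(~X | ~(~(X | X & Y) & X | X)) & Y
= (~X | ~(~X & X | X)) & Y   [absorption]
= (~X | ~X) & Y   [complement / identity]
= ~X & Y   [idempotence]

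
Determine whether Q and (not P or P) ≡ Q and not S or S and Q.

E1: Q and (not P or P)
    = Q
E2: Q and not S or S and Q
    = Q
Both reduce to Q, so they are equivalent.

Yes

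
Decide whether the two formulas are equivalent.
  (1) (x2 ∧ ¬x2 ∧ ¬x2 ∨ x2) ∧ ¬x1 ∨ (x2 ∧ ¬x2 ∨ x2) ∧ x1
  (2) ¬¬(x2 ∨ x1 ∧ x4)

E1: (x2 ∧ ¬x2 ∧ ¬x2 ∨ x2) ∧ ¬x1 ∨ (x2 ∧ ¬x2 ∨ x2) ∧ x1
    = (x2 ∧ ¬x2 ∨ x2) ∧ ¬x1 ∨ (x2 ∧ ¬x2 ∨ x2) ∧ x1   — idempotence
    = x2 ∧ ¬x2 ∨ x2   — distribution
    = x2   — complement / identity
E2: ¬¬(x2 ∨ x1 ∧ x4)
    = x2 ∨ x1 ∧ x4   — double negation
These differ: at x1=1, x2=0, x4=1, E1 = 0 but E2 = 1.

No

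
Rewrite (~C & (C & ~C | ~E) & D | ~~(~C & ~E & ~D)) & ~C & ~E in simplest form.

(~C & (C & ~C | ~E) & D | ~~(~C & ~E & ~D)) & ~C & ~E
= (~C & (C & ~C | ~E) & D | ~C & ~E & ~D) & ~C & ~E
= (~C & ~E & D | ~C & ~E & ~D) & ~C & ~E
= ~C & ~E & ~C & ~E
= ~C & ~E

~C & ~E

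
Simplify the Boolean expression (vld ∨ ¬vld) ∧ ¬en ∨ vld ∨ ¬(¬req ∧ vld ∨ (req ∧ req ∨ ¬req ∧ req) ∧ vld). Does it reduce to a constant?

True

(vld ∨ ¬vld) ∧ ¬en ∨ vld ∨ ¬(¬req ∧ vld ∨ (req ∧ req ∨ ¬req ∧ req) ∧ vld)
= (vld ∨ ¬vld) ∧ ¬en ∨ vld ∨ ¬(¬req ∧ vld ∨ req ∧ vld)   [distribution]
= (vld ∨ ¬vld) ∧ ¬en ∨ vld ∨ ¬vld   [distribution]
= vld ∨ ¬vld   [absorption]
= True   [complement]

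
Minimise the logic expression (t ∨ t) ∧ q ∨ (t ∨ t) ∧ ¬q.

t

(t ∨ t) ∧ q ∨ (t ∨ t) ∧ ¬q
= t ∨ t   — distribution
= t   — idempotence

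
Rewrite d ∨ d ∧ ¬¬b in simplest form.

d

d ∨ d ∧ ¬¬b
= d ∨ d ∧ b
= d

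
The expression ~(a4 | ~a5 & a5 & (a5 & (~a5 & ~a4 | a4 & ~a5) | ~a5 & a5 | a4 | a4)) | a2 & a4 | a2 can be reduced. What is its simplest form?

~a4 | a2

~(a4 | ~a5 & a5 & (a5 & (~a5 & ~a4 | a4 & ~a5) | ~a5 & a5 | a4 | a4)) | a2 & a4 | a2
= ~(a4 | ~a5 & a5 & (a5 & ~a5 | ~a5 & a5 | a4 | a4)) | a2 & a4 | a2   — distribution
= ~(a4 | ~a5 & a5 & (a5 & ~a5 | ~a5 & a5 | a4)) | a2 & a4 | a2   — idempotence
= ~(a4 | ~a5 & a5 & (~a5 & a5 | a4)) | a2 & a4 | a2   — complement / identity
= ~(a4 | ~a5 & a5 & (~a5 & a5 | a4)) | a2   — absorption
= ~(a4 | ~a5 & a5) | a2   — absorption
= ~a4 | a2   — complement / identity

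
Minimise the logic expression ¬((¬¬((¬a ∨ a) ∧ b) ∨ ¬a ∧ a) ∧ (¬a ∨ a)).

¬b

¬((¬¬((¬a ∨ a) ∧ b) ∨ ¬a ∧ a) ∧ (¬a ∨ a))
= ¬(¬¬((¬a ∨ a) ∧ b) ∧ (¬a ∨ a))   (complement / identity)
= ¬¬¬((¬a ∨ a) ∧ b)   (complement / identity)
= ¬((¬a ∨ a) ∧ b)   (double negation)
= ¬b   (complement / identity)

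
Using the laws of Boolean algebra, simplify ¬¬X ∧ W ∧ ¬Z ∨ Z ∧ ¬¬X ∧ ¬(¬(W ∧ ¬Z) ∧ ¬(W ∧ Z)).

¬¬X ∧ W ∧ ¬Z ∨ Z ∧ ¬¬X ∧ ¬(¬(W ∧ ¬Z) ∧ ¬(W ∧ Z))
= ¬¬X ∧ W ∧ ¬Z ∨ Z ∧ ¬¬X ∧ (W ∧ ¬Z ∨ W ∧ Z)   — De Morgan
= ¬¬X ∧ W ∧ ¬Z ∨ Z ∧ ¬¬X ∧ W   — distribution
= ¬¬X ∧ W   — distribution
= X ∧ W   — double negation

X ∧ W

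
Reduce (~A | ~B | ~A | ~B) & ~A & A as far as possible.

0

(~A | ~B | ~A | ~B) & ~A & A
= (~A | ~B) & ~A & A
= ~A & A
= 0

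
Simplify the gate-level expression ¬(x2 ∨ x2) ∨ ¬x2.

¬(x2 ∨ x2) ∨ ¬x2
= ¬x2 ∨ ¬x2
= ¬x2

¬x2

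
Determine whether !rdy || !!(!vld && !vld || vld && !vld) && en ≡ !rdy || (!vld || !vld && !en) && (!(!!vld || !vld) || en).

E1: !rdy || !!(!vld && !vld || vld && !vld) && en
    = !rdy || !!!vld && en   [distribution]
    = !rdy || !vld && en   [double negation]
E2: !rdy || (!vld || !vld && !en) && (!(!!vld || !vld) || en)
    = !rdy || !vld && (!(!!vld || !vld) || en)   [absorption]
    = !rdy || !vld && (!vld && vld || en)   [De Morgan]
    = !rdy || !vld && en   [complement / identity]
Both reduce to !rdy || !vld && en, so they are equivalent.

Yes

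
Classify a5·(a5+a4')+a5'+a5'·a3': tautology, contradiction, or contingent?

a5·(a5+a4')+a5'+a5'·a3'
= a5+a5'+a5'·a3'   (absorption)
= a5+a5'   (absorption)
= 1   (complement)

tautology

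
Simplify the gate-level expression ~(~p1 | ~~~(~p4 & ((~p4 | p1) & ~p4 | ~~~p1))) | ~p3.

~(~p1 | ~~~(~p4 & ((~p4 | p1) & ~p4 | ~~~p1))) | ~p3
= ~(~p1 | ~(~p4 & ((~p4 | p1) & ~p4 | ~~~p1))) | ~p3   [double negation]
= ~(~p1 | ~(~p4 & ((~p4 | p1) & ~p4 | ~p1))) | ~p3   [double negation]
= ~(~p1 | ~(~p4 & (~p4 | ~p1))) | ~p3   [absorption]
= ~(~p1 | ~~p4) | ~p3   [absorption]
= p1 & ~p4 | ~p3   [De Morgan]

p1 & ~p4 | ~p3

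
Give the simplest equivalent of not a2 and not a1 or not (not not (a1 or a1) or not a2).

not a1

not a2 and not a1 or not (not not (a1 or a1) or not a2)
= not a2 and not a1 or not (a1 or a1) and a2   [De Morgan]
= not a2 and not a1 or not a1 and a2   [idempotence]
= not a1   [distribution]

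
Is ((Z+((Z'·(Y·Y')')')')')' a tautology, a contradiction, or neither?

((Z+((Z'·(Y·Y')')')')')'
= Z+((Z'·(Y·Y')')')'   [double negation]
= Z+(Z+Y·Y')'   [De Morgan]
= Z+Z'   [complement / identity]
= 1   [complement]

tautology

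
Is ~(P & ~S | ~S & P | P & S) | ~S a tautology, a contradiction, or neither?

~(P & ~S | ~S & P | P & S) | ~S
= ~((P | P) & ~S | P & S) | ~S   [distribution]
= ~(P & ~S | P & S) | ~S   [idempotence]
= ~P | ~S   [distribution]
This depends on P, S, so it is not a constant.

neither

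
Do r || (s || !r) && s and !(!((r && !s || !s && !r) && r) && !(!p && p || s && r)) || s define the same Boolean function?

Yes

E1: r || (s || !r) && s
    = r || s   — absorption
E2: !(!((r && !s || !s && !r) && r) && !(!p && p || s && r)) || s
    = !(!(!s && r) && !(!p && p || s && r)) || s   — distribution
    = !(!(!s && r) && !(s && r)) || s   — complement / identity
    = !s && r || s && r || s   — De Morgan
    = r || s   — distribution
Both reduce to r || s, so they are equivalent.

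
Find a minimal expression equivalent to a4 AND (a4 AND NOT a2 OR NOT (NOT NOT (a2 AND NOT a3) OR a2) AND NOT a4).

a4 AND (a4 AND NOT a2 OR NOT (NOT NOT (a2 AND NOT a3) OR a2) AND NOT a4)
= a4 AND (a4 AND NOT a2 OR NOT (a2 AND NOT a3 OR a2) AND NOT a4)   (double negation)
= a4 AND (a4 AND NOT a2 OR NOT a2 AND NOT a4)   (absorption)
= a4 AND NOT a2   (distribution)

a4 AND NOT a2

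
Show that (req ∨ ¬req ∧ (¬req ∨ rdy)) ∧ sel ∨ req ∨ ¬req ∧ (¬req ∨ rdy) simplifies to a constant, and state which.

(req ∨ ¬req ∧ (¬req ∨ rdy)) ∧ sel ∨ req ∨ ¬req ∧ (¬req ∨ rdy)
= req ∨ ¬req ∧ (¬req ∨ rdy)   (absorption)
= req ∨ ¬req   (absorption)
= True   (complement)

True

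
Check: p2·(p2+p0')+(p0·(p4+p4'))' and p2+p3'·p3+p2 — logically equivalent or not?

E1: p2·(p2+p0')+(p0·(p4+p4'))'
    = p2+(p0·(p4+p4'))'   — absorption
    = p2+p0'   — complement / identity
E2: p2+p3'·p3+p2
    = p2+p2   — complement / identity
    = p2   — idempotence
These differ: at p0=0, p2=0, p3=0, p4=0, E1 = 1 but E2 = 0.

No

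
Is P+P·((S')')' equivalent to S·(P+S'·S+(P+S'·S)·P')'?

No

E1: P+P·((S')')'
    = P+P·S'
    = P
E2: S·(P+S'·S+(P+S'·S)·P')'
    = S·(P+S'·S)'
    = S·P'
These differ: at P=1, S=0, E1 = 1 but E2 = 0.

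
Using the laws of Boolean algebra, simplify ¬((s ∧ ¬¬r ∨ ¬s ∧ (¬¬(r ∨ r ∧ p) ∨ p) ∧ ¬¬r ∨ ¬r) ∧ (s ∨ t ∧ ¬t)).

¬s

¬((s ∧ ¬¬r ∨ ¬s ∧ (¬¬(r ∨ r ∧ p) ∨ p) ∧ ¬¬r ∨ ¬r) ∧ (s ∨ t ∧ ¬t))
= ¬((s ∧ ¬¬r ∨ ¬s ∧ (¬¬r ∨ p) ∧ ¬¬r ∨ ¬r) ∧ (s ∨ t ∧ ¬t))
= ¬((s ∧ ¬¬r ∨ ¬s ∧ (¬¬r ∨ p) ∧ ¬¬r ∨ ¬r) ∧ s)
= ¬((s ∧ ¬¬r ∨ ¬s ∧ ¬¬r ∨ ¬r) ∧ s)
= ¬((¬¬r ∨ ¬r) ∧ s)
= ¬((r ∨ ¬r) ∧ s)
= ¬s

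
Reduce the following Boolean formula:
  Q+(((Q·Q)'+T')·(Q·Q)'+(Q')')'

Q+(((Q·Q)'+T')·(Q·Q)'+(Q')')'
= Q+((Q·Q)'+(Q')')'   — absorption
= Q+(Q'+(Q')')'   — idempotence
= Q+Q·Q'   — De Morgan
= Q   — complement / identity

Q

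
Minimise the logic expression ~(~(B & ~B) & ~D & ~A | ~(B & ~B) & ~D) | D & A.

~(~(B & ~B) & ~D & ~A | ~(B & ~B) & ~D) | D & A
= ~(~(B & ~B) & ~D) | D & A
= B & ~B | D | D & A
= D | D & A
= D

D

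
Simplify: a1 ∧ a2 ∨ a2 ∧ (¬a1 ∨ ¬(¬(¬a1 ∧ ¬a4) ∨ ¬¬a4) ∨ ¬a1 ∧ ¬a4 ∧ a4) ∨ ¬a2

a1 ∧ a2 ∨ a2 ∧ (¬a1 ∨ ¬(¬(¬a1 ∧ ¬a4) ∨ ¬¬a4) ∨ ¬a1 ∧ ¬a4 ∧ a4) ∨ ¬a2
= a1 ∧ a2 ∨ a2 ∧ (¬a1 ∨ ¬a1 ∧ ¬a4 ∧ ¬a4 ∨ ¬a1 ∧ ¬a4 ∧ a4) ∨ ¬a2   (De Morgan)
= a1 ∧ a2 ∨ a2 ∧ (¬a1 ∨ ¬a1 ∧ ¬a4) ∨ ¬a2   (distribution)
= a1 ∧ a2 ∨ a2 ∧ ¬a1 ∨ ¬a2   (absorption)
= a2 ∨ ¬a2   (distribution)
= True   (complement)

True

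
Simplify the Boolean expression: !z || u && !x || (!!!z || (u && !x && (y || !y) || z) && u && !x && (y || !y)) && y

!z || u && !x

!z || u && !x || (!!!z || (u && !x && (y || !y) || z) && u && !x && (y || !y)) && y
= !z || u && !x || (!!!z || u && !x && (y || !y)) && y
= !z || u && !x || (!!!z || u && !x) && y
= !z || u && !x || (!z || u && !x) && y
= !z || u && !x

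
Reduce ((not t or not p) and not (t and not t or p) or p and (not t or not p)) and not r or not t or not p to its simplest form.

((not t or not p) and not (t and not t or p) or p and (not t or not p)) and not r or not t or not p
= ((not t or not p) and not p or p and (not t or not p)) and not r or not t or not p   — complement / identity
= (not t or not p) and not r or not t or not p   — distribution
= not t or not p   — absorption

not t or not p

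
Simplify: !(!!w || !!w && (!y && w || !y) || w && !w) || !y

!(!!w || !!w && (!y && w || !y) || w && !w) || !y
= !(!!w || !!w && !y || w && !w) || !y
= !(!!w || !!w && !y) || !y
= !!!w || !y
= !w || !y

!w || !y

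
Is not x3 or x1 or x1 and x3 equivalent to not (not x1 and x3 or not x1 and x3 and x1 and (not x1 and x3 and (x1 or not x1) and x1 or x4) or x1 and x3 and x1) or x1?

E1: not x3 or x1 or x1 and x3
    = not x3 or x1   — absorption
E2: not (not x1 and x3 or not x1 and x3 and x1 and (not x1 and x3 and (x1 or not x1) and x1 or x4) or x1 and x3 and x1) or x1
    = not (not x1 and x3 or not x1 and x3 and x1 and (not x1 and x3 and x1 or x4) or x1 and x3 and x1) or x1   — complement / identity
    = not (not x1 and x3 or not x1 and x3 and x1 or x1 and x3 and x1) or x1   — absorption
    = not (not x1 and x3 or x3 and x1) or x1   — distribution
    = not x3 or x1   — distribution
Both reduce to not x3 or x1, so they are equivalent.

Yes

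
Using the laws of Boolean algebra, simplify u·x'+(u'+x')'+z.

u+z

u·x'+(u'+x')'+z
= u·x'+u·x+z   — De Morgan
= u+z   — distribution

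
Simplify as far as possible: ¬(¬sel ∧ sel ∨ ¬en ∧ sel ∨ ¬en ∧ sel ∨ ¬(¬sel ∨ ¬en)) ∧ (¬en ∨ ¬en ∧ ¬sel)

¬sel ∧ ¬en

¬(¬sel ∧ sel ∨ ¬en ∧ sel ∨ ¬en ∧ sel ∨ ¬(¬sel ∨ ¬en)) ∧ (¬en ∨ ¬en ∧ ¬sel)
= ¬(¬en ∧ sel ∨ ¬en ∧ sel ∨ ¬(¬sel ∨ ¬en)) ∧ (¬en ∨ ¬en ∧ ¬sel)
= ¬(¬en ∧ sel ∨ ¬en ∧ sel ∨ ¬(¬sel ∨ ¬en)) ∧ ¬en
= ¬(¬en ∧ sel ∨ ¬en ∧ sel ∨ sel ∧ en) ∧ ¬en
= ¬(¬en ∧ sel ∨ sel ∧ en) ∧ ¬en
= ¬sel ∧ ¬en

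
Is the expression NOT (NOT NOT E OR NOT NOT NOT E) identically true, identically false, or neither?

NOT (NOT NOT E OR NOT NOT NOT E)
= NOT E AND NOT NOT E   (De Morgan)
= NOT E AND E   (double negation)
= FALSE   (complement)

identically false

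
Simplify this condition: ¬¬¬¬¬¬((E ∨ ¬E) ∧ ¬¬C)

C

¬¬¬¬¬¬((E ∨ ¬E) ∧ ¬¬C)
= ¬¬¬¬((E ∨ ¬E) ∧ ¬¬C)   — double negation
= ¬¬((E ∨ ¬E) ∧ ¬¬C)   — double negation
= ¬¬¬¬C   — complement / identity
= ¬¬C   — double negation
= C   — double negation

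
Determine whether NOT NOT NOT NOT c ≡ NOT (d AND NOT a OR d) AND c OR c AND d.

Yes

E1: NOT NOT NOT NOT c
    = NOT NOT c
    = c
E2: NOT (d AND NOT a OR d) AND c OR c AND d
    = NOT d AND c OR c AND d
    = c
Both reduce to c, so they are equivalent.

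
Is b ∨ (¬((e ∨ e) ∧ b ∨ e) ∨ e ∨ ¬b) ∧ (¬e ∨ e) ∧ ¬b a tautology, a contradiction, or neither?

tautology

b ∨ (¬((e ∨ e) ∧ b ∨ e) ∨ e ∨ ¬b) ∧ (¬e ∨ e) ∧ ¬b
= b ∨ (¬(e ∧ b ∨ e) ∨ e ∨ ¬b) ∧ (¬e ∨ e) ∧ ¬b
= b ∨ (¬e ∨ e ∨ ¬b) ∧ (¬e ∨ e) ∧ ¬b
= b ∨ (¬e ∨ e) ∧ ¬b
= b ∨ ¬b
= True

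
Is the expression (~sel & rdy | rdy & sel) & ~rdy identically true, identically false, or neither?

(~sel & rdy | rdy & sel) & ~rdy
= rdy & ~rdy   — distribution
= 0   — complement

identically false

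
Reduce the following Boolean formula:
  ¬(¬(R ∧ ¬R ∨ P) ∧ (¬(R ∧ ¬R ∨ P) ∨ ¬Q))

¬(¬(R ∧ ¬R ∨ P) ∧ (¬(R ∧ ¬R ∨ P) ∨ ¬Q))
= ¬¬(R ∧ ¬R ∨ P)   [absorption]
= ¬¬P   [complement / identity]
= P   [double negation]

P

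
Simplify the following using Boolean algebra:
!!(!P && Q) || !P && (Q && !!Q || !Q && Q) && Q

!P && Q

!!(!P && Q) || !P && (Q && !!Q || !Q && Q) && Q
= !!(!P && Q) || !P && (Q && Q || !Q && Q) && Q   [double negation]
= !P && Q || !P && (Q && Q || !Q && Q) && Q   [double negation]
= !P && Q || !P && Q && Q   [distribution]
= !P && Q   [absorption]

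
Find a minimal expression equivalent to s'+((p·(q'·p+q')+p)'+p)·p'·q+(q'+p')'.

s'+((p·(q'·p+q')+p)'+p)·p'·q+(q'+p')'
= s'+((p·(q'·p+q')+p)'+p)·p'·q+q·p
= s'+((p·q'+p)'+p)·p'·q+q·p
= s'+(p'+p)·p'·q+q·p
= s'+p'·q+q·p
= s'+q

s'+q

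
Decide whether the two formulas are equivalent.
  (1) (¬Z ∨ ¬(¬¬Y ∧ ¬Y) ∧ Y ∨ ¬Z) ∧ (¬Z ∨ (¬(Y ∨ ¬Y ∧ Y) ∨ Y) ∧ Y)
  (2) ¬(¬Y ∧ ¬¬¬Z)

No

E1: (¬Z ∨ ¬(¬¬Y ∧ ¬Y) ∧ Y ∨ ¬Z) ∧ (¬Z ∨ (¬(Y ∨ ¬Y ∧ Y) ∨ Y) ∧ Y)
    = (¬Z ∨ ¬(¬¬Y ∧ ¬Y) ∧ Y ∨ ¬Z) ∧ (¬Z ∨ (¬Y ∨ Y) ∧ Y)   (complement / identity)
    = (¬Z ∨ (¬Y ∨ Y) ∧ Y ∨ ¬Z) ∧ (¬Z ∨ (¬Y ∨ Y) ∧ Y)   (De Morgan)
    = ¬Z ∨ (¬Y ∨ Y) ∧ Y   (absorption)
    = ¬Z ∨ Y   (complement / identity)
E2: ¬(¬Y ∧ ¬¬¬Z)
    = ¬(¬Y ∧ ¬Z)   (double negation)
    = Y ∨ Z   (De Morgan)
These differ: at Y=0, Z=0, E1 = 1 but E2 = 0.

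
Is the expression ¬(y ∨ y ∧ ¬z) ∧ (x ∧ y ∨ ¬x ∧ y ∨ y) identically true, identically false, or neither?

identically false

¬(y ∨ y ∧ ¬z) ∧ (x ∧ y ∨ ¬x ∧ y ∨ y)
= ¬(y ∨ y ∧ ¬z) ∧ (y ∨ y)   — distribution
= ¬y ∧ (y ∨ y)   — absorption
= ¬y ∧ y   — idempotence
= False   — complement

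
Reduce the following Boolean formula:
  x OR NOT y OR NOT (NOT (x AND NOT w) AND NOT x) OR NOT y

x OR NOT y OR NOT (NOT (x AND NOT w) AND NOT x) OR NOT y
= x OR NOT y OR x AND NOT w OR x OR NOT y
= x OR NOT y OR x OR NOT y
= x OR NOT y

x OR NOT y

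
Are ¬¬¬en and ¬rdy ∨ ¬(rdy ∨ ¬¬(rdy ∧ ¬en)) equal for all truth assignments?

E1: ¬¬¬en
    = ¬en   (double negation)
E2: ¬rdy ∨ ¬(rdy ∨ ¬¬(rdy ∧ ¬en))
    = ¬rdy ∨ ¬(rdy ∨ rdy ∧ ¬en)   (double negation)
    = ¬rdy ∨ ¬rdy   (absorption)
    = ¬rdy   (idempotence)
These differ: at en=0, rdy=1, E1 = 1 but E2 = 0.

No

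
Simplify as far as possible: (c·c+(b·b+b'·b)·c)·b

(c·c+(b·b+b'·b)·c)·b
= (c·c+b·c)·b   [distribution]
= (c+b)·c·b   [distribution]
= c·b   [absorption]

c·b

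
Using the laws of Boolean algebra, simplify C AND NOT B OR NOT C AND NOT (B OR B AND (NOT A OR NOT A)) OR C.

NOT B OR C

C AND NOT B OR NOT C AND NOT (B OR B AND (NOT A OR NOT A)) OR C
= C AND NOT B OR NOT C AND NOT (B OR B AND NOT A) OR C   (idempotence)
= C AND NOT B OR NOT C AND NOT B OR C   (absorption)
= NOT B OR C   (distribution)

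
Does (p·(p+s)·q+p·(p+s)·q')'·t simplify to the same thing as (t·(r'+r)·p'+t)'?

E1: (p·(p+s)·q+p·(p+s)·q')'·t
    = (p·(p+s))'·t   (distribution)
    = p'·t   (absorption)
E2: (t·(r'+r)·p'+t)'
    = (t·p'+t)'   (complement / identity)
    = t'   (absorption)
These differ: at p=1, q=0, r=0, s=1, t=0, E1 = 0 but E2 = 1.

No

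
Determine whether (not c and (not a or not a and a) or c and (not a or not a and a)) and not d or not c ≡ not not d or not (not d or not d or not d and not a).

No

E1: (not c and (not a or not a and a) or c and (not a or not a and a)) and not d or not c
    = (not a or not a and a) and not d or not c   — distribution
    = not a and not d or not c   — complement / identity
E2: not not d or not (not d or not d or not d and not a)
    = not not d or not (not d or not d and not a)   — idempotence
    = not not d or not not d   — absorption
    = not not d   — idempotence
    = d   — double negation
These differ: at a=0, c=1, d=1, E1 = 0 but E2 = 1.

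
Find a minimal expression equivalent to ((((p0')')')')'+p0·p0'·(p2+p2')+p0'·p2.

((((p0')')')')'+p0·p0'·(p2+p2')+p0'·p2
= ((((p0')')')')'+p0·p0'+p0'·p2   (complement / identity)
= ((((p0')')')')'+p0'·p2   (complement / identity)
= ((p0')')'+p0'·p2   (double negation)
= p0'+p0'·p2   (double negation)
= p0'   (absorption)

p0'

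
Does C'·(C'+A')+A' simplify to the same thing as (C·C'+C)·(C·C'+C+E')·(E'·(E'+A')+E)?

No

E1: C'·(C'+A')+A'
    = C'+A'   (absorption)
E2: (C·C'+C)·(C·C'+C+E')·(E'·(E'+A')+E)
    = (C·C'+C)·(E'·(E'+A')+E)   (absorption)
    = C·(E'·(E'+A')+E)   (complement / identity)
    = C·(E'+E)   (absorption)
    = C   (complement / identity)
These differ: at A=1, C=0, E=0, E1 = 1 but E2 = 0.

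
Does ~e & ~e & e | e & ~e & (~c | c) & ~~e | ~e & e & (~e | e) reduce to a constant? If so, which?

yes, False

~e & ~e & e | e & ~e & (~c | c) & ~~e | ~e & e & (~e | e)
= ~e & ~e & e | e & ~e & (~c | c) & ~~e | ~e & e   (complement / identity)
= ~e & ~e & e | e & ~e & (~c | c) & ~~e   (complement / identity)
= ~e & ~e & e | e & ~e & ~~e   (complement / identity)
= ~e & ~e & e | e & ~e & e   (double negation)
= ~e & e   (distribution)
= 0   (complement)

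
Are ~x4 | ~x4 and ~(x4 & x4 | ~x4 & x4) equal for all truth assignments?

E1: ~x4 | ~x4
    = ~x4   [idempotence]
E2: ~(x4 & x4 | ~x4 & x4)
    = ~x4   [distribution]
Both reduce to ~x4, so they are equivalent.

Yes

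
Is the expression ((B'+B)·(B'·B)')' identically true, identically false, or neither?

identically false

((B'+B)·(B'·B)')'
= ((B'·B)')'   (complement / identity)
= B'·B   (double negation)
= 0   (complement)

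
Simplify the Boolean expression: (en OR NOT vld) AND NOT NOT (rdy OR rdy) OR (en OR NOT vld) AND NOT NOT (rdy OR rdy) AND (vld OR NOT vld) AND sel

(en OR NOT vld) AND rdy

(en OR NOT vld) AND NOT NOT (rdy OR rdy) OR (en OR NOT vld) AND NOT NOT (rdy OR rdy) AND (vld OR NOT vld) AND sel
= (en OR NOT vld) AND NOT NOT (rdy OR rdy) OR (en OR NOT vld) AND NOT NOT (rdy OR rdy) AND sel
= (en OR NOT vld) AND NOT NOT (rdy OR rdy)
= (en OR NOT vld) AND (rdy OR rdy)
= (en OR NOT vld) AND rdy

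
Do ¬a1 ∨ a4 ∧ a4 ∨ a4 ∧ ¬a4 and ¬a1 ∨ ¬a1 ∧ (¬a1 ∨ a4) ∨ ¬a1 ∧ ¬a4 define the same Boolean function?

No

E1: ¬a1 ∨ a4 ∧ a4 ∨ a4 ∧ ¬a4
    = ¬a1 ∨ a4   (distribution)
E2: ¬a1 ∨ ¬a1 ∧ (¬a1 ∨ a4) ∨ ¬a1 ∧ ¬a4
    = ¬a1 ∨ ¬a1 ∨ ¬a1 ∧ ¬a4   (absorption)
    = ¬a1 ∨ ¬a1   (absorption)
    = ¬a1   (idempotence)
These differ: at a1=1, a4=1, E1 = 1 but E2 = 0.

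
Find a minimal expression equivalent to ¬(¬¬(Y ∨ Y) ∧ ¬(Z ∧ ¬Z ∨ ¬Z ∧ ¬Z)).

¬(¬¬(Y ∨ Y) ∧ ¬(Z ∧ ¬Z ∨ ¬Z ∧ ¬Z))
= ¬(¬¬(Y ∨ Y) ∧ ¬¬Z)   — distribution
= ¬(Y ∨ Y) ∨ ¬Z   — De Morgan
= ¬Y ∨ ¬Z   — idempotence

¬Y ∨ ¬Z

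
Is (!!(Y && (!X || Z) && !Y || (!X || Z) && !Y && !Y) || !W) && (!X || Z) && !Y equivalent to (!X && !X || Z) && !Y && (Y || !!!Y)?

E1: (!!(Y && (!X || Z) && !Y || (!X || Z) && !Y && !Y) || !W) && (!X || Z) && !Y
    = (Y && (!X || Z) && !Y || (!X || Z) && !Y && !Y || !W) && (!X || Z) && !Y   (double negation)
    = ((!X || Z) && !Y || !W) && (!X || Z) && !Y   (distribution)
    = (!X || Z) && !Y   (absorption)
E2: (!X && !X || Z) && !Y && (Y || !!!Y)
    = (!X && !X || Z) && !Y && (Y || !Y)   (double negation)
    = (!X && !X || Z) && !Y   (complement / identity)
    = (!X || Z) && !Y   (idempotence)
Both reduce to (!X || Z) && !Y, so they are equivalent.

Yes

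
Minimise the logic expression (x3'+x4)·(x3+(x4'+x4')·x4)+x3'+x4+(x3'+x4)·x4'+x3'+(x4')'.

x3'+x4

(x3'+x4)·(x3+(x4'+x4')·x4)+x3'+x4+(x3'+x4)·x4'+x3'+(x4')'
= (x3'+x4)·(x3+(x4'+x4')·x4)+x3'+x4+(x3'+x4)·x4'+x3'+x4
= (x3'+x4)·(x3+(x4'+x4')·x4)+x3'+x4+x3'+x4
= (x3'+x4)·(x3+x4'·x4)+x3'+x4+x3'+x4
= (x3'+x4)·x3+x3'+x4+x3'+x4
= x3'+x4+x3'+x4
= x3'+x4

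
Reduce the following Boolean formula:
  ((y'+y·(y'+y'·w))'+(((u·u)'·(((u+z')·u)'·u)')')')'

y'·u

((y'+y·(y'+y'·w))'+(((u·u)'·(((u+z')·u)'·u)')')')'
= ((y'+y·(y'+y'·w))'+(u·u+((u+z')·u)'·u)')'   — De Morgan
= (y'+y·(y'+y'·w))·(u·u+((u+z')·u)'·u)   — De Morgan
= (y'+y·y')·(u·u+((u+z')·u)'·u)   — absorption
= y'·(u·u+((u+z')·u)'·u)   — complement / identity
= y'·(u·u+u'·u)   — absorption
= y'·u   — distribution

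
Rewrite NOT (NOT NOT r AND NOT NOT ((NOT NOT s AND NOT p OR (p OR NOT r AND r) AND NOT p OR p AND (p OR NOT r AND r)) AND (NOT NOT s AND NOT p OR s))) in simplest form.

NOT r OR NOT s

NOT (NOT NOT r AND NOT NOT ((NOT NOT s AND NOT p OR (p OR NOT r AND r) AND NOT p OR p AND (p OR NOT r AND r)) AND (NOT NOT s AND NOT p OR s)))
= NOT (NOT NOT r AND NOT NOT ((NOT NOT s AND NOT p OR p OR NOT r AND r) AND (NOT NOT s AND NOT p OR s)))   — distribution
= NOT r OR NOT ((NOT NOT s AND NOT p OR p OR NOT r AND r) AND (NOT NOT s AND NOT p OR s))   — De Morgan
= NOT r OR NOT ((p OR NOT r AND r) AND s OR NOT NOT s AND NOT p)   — distribution
= NOT r OR NOT ((p OR NOT r AND r) AND s OR s AND NOT p)   — double negation
= NOT r OR NOT (p AND s OR s AND NOT p)   — complement / identity
= NOT r OR NOT s   — distribution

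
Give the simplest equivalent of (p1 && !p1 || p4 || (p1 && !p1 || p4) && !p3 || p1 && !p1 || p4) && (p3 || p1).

p4 && (p3 || p1)

(p1 && !p1 || p4 || (p1 && !p1 || p4) && !p3 || p1 && !p1 || p4) && (p3 || p1)
= (p1 && !p1 || p4 || p1 && !p1 || p4) && (p3 || p1)
= (p1 && !p1 || p4) && (p3 || p1)
= p4 && (p3 || p1)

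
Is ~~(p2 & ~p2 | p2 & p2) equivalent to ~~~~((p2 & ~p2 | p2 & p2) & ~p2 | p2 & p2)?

Yes

E1: ~~(p2 & ~p2 | p2 & p2)
    = ~~p2   — distribution
    = p2   — double negation
E2: ~~~~((p2 & ~p2 | p2 & p2) & ~p2 | p2 & p2)
    = ~~~~(p2 & ~p2 | p2 & p2)   — distribution
    = ~~~~p2   — distribution
    = ~~p2   — double negation
    = p2   — double negation
Both reduce to p2, so they are equivalent.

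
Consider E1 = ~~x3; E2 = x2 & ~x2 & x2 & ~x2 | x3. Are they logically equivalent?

E1: ~~x3
    = x3   — double negation
E2: x2 & ~x2 & x2 & ~x2 | x3
    = x2 & ~x2 | x3   — idempotence
    = x3   — complement / identity
Both reduce to x3, so they are equivalent.

Yes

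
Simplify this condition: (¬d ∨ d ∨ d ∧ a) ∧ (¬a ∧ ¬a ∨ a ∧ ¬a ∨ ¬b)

¬a ∨ ¬b

(¬d ∨ d ∨ d ∧ a) ∧ (¬a ∧ ¬a ∨ a ∧ ¬a ∨ ¬b)
= (¬d ∨ d ∨ d ∧ a) ∧ (¬a ∨ ¬b)   — distribution
= (¬d ∨ d) ∧ (¬a ∨ ¬b)   — absorption
= ¬a ∨ ¬b   — complement / identity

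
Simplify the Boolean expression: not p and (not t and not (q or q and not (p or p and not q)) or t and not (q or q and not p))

not p and not q

not p and (not t and not (q or q and not (p or p and not q)) or t and not (q or q and not p))
= not p and (not t and not (q or q and not p) or t and not (q or q and not p))   [absorption]
= not p and not (q or q and not p)   [distribution]
= not p and not q   [absorption]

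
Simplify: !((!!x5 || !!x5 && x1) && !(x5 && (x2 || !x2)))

!((!!x5 || !!x5 && x1) && !(x5 && (x2 || !x2)))
= !((!!x5 || !!x5 && x1) && !x5)   (complement / identity)
= !(!!x5 && !x5)   (absorption)
= !x5 || x5   (De Morgan)
= true   (complement)

true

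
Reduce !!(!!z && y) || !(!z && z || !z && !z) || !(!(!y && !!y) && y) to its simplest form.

!!(!!z && y) || !(!z && z || !z && !z) || !(!(!y && !!y) && y)
= !!(!!z && y) || !(!z && z || !z && !z) || !((y || !y) && y)
= !!z && y || !(!z && z || !z && !z) || !((y || !y) && y)
= !!z && y || !!z || !((y || !y) && y)
= !!z || !((y || !y) && y)
= z || !((y || !y) && y)
= z || !y

z || !y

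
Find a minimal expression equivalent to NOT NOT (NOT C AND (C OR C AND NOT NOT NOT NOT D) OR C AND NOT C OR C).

C

NOT NOT (NOT C AND (C OR C AND NOT NOT NOT NOT D) OR C AND NOT C OR C)
= NOT NOT (NOT C AND (C OR C AND NOT NOT NOT NOT D) OR C)
= NOT NOT (NOT C AND (C OR C AND NOT NOT D) OR C)
= NOT C AND (C OR C AND NOT NOT D) OR C
= NOT C AND (C OR C AND D) OR C
= NOT C AND C OR C
= C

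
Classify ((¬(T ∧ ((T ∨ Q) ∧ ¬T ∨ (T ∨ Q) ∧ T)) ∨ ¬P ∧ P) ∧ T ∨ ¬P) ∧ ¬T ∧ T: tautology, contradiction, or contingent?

((¬(T ∧ ((T ∨ Q) ∧ ¬T ∨ (T ∨ Q) ∧ T)) ∨ ¬P ∧ P) ∧ T ∨ ¬P) ∧ ¬T ∧ T
= ((¬(T ∧ (T ∨ Q)) ∨ ¬P ∧ P) ∧ T ∨ ¬P) ∧ ¬T ∧ T
= ((¬T ∨ ¬P ∧ P) ∧ T ∨ ¬P) ∧ ¬T ∧ T
= (¬T ∧ T ∨ ¬P) ∧ ¬T ∧ T
= ¬T ∧ T
= False

contradiction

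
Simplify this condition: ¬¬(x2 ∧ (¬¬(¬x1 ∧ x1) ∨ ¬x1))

x2 ∧ ¬x1

¬¬(x2 ∧ (¬¬(¬x1 ∧ x1) ∨ ¬x1))
= ¬¬(x2 ∧ (¬x1 ∧ x1 ∨ ¬x1))
= ¬¬(x2 ∧ ¬x1)
= x2 ∧ ¬x1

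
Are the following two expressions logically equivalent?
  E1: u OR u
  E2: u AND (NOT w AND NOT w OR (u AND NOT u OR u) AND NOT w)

E1: u OR u
    = u   — idempotence
E2: u AND (NOT w AND NOT w OR (u AND NOT u OR u) AND NOT w)
    = u AND NOT w AND (NOT w OR u AND NOT u OR u)   — distribution
    = u AND NOT w AND (NOT w OR u)   — complement / identity
    = u AND NOT w   — absorption
These differ: at u=1, w=1, E1 = 1 but E2 = 0.

No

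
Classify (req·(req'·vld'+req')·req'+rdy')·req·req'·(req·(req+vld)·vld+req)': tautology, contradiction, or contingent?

contradiction

(req·(req'·vld'+req')·req'+rdy')·req·req'·(req·(req+vld)·vld+req)'
= (req·(req'·vld'+req')·req'+rdy')·req·req'·(req·vld+req)'   [absorption]
= (req·req'·req'+rdy')·req·req'·(req·vld+req)'   [absorption]
= (req·req'·req'+rdy')·req·req'·req'   [absorption]
= req·req'·req'   [absorption]
= req·req'   [idempotence]
= 0   [complement]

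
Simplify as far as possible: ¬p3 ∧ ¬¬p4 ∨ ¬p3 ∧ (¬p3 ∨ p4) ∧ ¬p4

¬p3 ∧ ¬¬p4 ∨ ¬p3 ∧ (¬p3 ∨ p4) ∧ ¬p4
= ¬p3 ∧ ¬¬p4 ∨ ¬p3 ∧ ¬p4
= ¬p3 ∧ p4 ∨ ¬p3 ∧ ¬p4
= ¬p3

¬p3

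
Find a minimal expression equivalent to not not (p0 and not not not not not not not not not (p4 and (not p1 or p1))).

p0 and not p4

not not (p0 and not not not not not not not not not (p4 and (not p1 or p1)))
= not not (p0 and not not not not not not not (p4 and (not p1 or p1)))   (double negation)
= p0 and not not not not not not not (p4 and (not p1 or p1))   (double negation)
= p0 and not not not not not (p4 and (not p1 or p1))   (double negation)
= p0 and not not not (p4 and (not p1 or p1))   (double negation)
= p0 and not not not p4   (complement / identity)
= p0 and not p4   (double negation)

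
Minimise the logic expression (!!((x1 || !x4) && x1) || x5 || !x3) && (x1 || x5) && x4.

(x1 || x5) && x4

(!!((x1 || !x4) && x1) || x5 || !x3) && (x1 || x5) && x4
= ((x1 || !x4) && x1 || x5 || !x3) && (x1 || x5) && x4   — double negation
= (x1 || x5 || !x3) && (x1 || x5) && x4   — absorption
= (x1 || x5) && x4   — absorption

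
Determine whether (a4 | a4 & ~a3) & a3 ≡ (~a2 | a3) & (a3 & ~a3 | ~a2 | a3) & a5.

E1: (a4 | a4 & ~a3) & a3
    = a4 & a3
E2: (~a2 | a3) & (a3 & ~a3 | ~a2 | a3) & a5
    = (~a2 | a3) & (~a2 | a3) & a5
    = (~a2 | a3) & a5
These differ: at a2=0, a3=0, a4=0, a5=1, E1 = 0 but E2 = 1.

No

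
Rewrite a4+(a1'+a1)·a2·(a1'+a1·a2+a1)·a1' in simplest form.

a4+a2·a1'

a4+(a1'+a1)·a2·(a1'+a1·a2+a1)·a1'
= a4+(a1'+a1)·a2·(a1'+a1)·a1'
= a4+(a1'+a1)·a2·a1'
= a4+a2·a1'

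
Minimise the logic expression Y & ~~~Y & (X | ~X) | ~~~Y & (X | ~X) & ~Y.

~Y

Y & ~~~Y & (X | ~X) | ~~~Y & (X | ~X) & ~Y
= (Y | ~Y) & ~~~Y & (X | ~X)   — distribution
= ~~~Y & (X | ~X)   — complement / identity
= ~~~Y   — complement / identity
= ~Y   — double negation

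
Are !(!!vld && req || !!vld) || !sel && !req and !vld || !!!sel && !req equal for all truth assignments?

Yes

E1: !(!!vld && req || !!vld) || !sel && !req
    = !!!vld || !sel && !req   (absorption)
    = !vld || !sel && !req   (double negation)
E2: !vld || !!!sel && !req
    = !vld || !sel && !req   (double negation)
Both reduce to !vld || !sel && !req, so they are equivalent.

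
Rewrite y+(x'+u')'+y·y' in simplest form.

y+(x'+u')'+y·y'
= y+(x'+u')'   — complement / identity
= y+x·u   — De Morgan

y+x·u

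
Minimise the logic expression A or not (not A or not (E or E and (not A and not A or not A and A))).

A

A or not (not A or not (E or E and (not A and not A or not A and A)))
= A or not (not A or not (E or E and not A))
= A or A and (E or E and not A)
= A or A and E
= A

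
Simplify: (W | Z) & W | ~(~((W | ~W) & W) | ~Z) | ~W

(W | Z) & W | ~(~((W | ~W) & W) | ~Z) | ~W
= W | ~(~((W | ~W) & W) | ~Z) | ~W   — absorption
= W | ~(~W | ~Z) | ~W   — complement / identity
= W | W & Z | ~W   — De Morgan
= W | ~W   — absorption
= 1   — complement

1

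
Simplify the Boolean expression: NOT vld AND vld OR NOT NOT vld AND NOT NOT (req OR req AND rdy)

vld AND req

NOT vld AND vld OR NOT NOT vld AND NOT NOT (req OR req AND rdy)
= NOT vld AND vld OR NOT NOT vld AND NOT NOT req   [absorption]
= NOT vld AND vld OR NOT NOT vld AND req   [double negation]
= NOT NOT vld AND req   [complement / identity]
= vld AND req   [double negation]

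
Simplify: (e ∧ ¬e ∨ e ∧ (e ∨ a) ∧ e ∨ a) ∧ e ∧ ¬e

False

(e ∧ ¬e ∨ e ∧ (e ∨ a) ∧ e ∨ a) ∧ e ∧ ¬e
= (e ∧ ¬e ∨ e ∧ e ∨ a) ∧ e ∧ ¬e   [absorption]
= (e ∨ a) ∧ e ∧ ¬e   [distribution]
= e ∧ ¬e   [absorption]
= False   [complement]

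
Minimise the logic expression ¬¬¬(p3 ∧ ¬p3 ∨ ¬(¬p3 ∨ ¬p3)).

¬p3

¬¬¬(p3 ∧ ¬p3 ∨ ¬(¬p3 ∨ ¬p3))
= ¬¬¬(p3 ∧ ¬p3 ∨ p3 ∧ p3)
= ¬¬¬p3
= ¬p3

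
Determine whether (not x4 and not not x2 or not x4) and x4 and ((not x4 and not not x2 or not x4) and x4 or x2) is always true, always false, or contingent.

always false

(not x4 and not not x2 or not x4) and x4 and ((not x4 and not not x2 or not x4) and x4 or x2)
= (not x4 and not not x2 or not x4) and x4   — absorption
= (not x4 and x2 or not x4) and x4   — double negation
= not x4 and x4   — absorption
= False   — complement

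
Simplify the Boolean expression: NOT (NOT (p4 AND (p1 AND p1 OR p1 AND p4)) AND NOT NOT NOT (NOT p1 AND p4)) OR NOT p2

NOT (NOT (p4 AND (p1 AND p1 OR p1 AND p4)) AND NOT NOT NOT (NOT p1 AND p4)) OR NOT p2
= NOT (NOT (p4 AND (p1 OR p4) AND p1) AND NOT NOT NOT (NOT p1 AND p4)) OR NOT p2   [distribution]
= NOT (NOT (p4 AND p1) AND NOT NOT NOT (NOT p1 AND p4)) OR NOT p2   [absorption]
= NOT (NOT (p4 AND p1) AND NOT (NOT p1 AND p4)) OR NOT p2   [double negation]
= p4 AND p1 OR NOT p1 AND p4 OR NOT p2   [De Morgan]
= p4 OR NOT p2   [distribution]

p4 OR NOT p2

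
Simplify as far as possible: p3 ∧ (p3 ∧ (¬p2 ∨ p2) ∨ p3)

p3

p3 ∧ (p3 ∧ (¬p2 ∨ p2) ∨ p3)
= p3 ∧ (p3 ∨ p3)   (complement / identity)
= p3 ∧ p3   (idempotence)
= p3   (idempotence)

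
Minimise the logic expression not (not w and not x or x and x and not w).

w

not (not w and not x or x and x and not w)
= not (not w and not x or x and not w)   (idempotence)
= not not w   (distribution)
= w   (double negation)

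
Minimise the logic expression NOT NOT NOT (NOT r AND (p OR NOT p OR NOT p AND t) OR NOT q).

NOT NOT NOT (NOT r AND (p OR NOT p OR NOT p AND t) OR NOT q)
= NOT (NOT r AND (p OR NOT p OR NOT p AND t) OR NOT q)   — double negation
= NOT (NOT r AND (p OR NOT p) OR NOT q)   — absorption
= NOT (NOT r OR NOT q)   — complement / identity
= r AND q   — De Morgan

r AND q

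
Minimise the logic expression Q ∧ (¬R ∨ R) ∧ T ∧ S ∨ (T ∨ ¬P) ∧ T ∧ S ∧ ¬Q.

Q ∧ (¬R ∨ R) ∧ T ∧ S ∨ (T ∨ ¬P) ∧ T ∧ S ∧ ¬Q
= Q ∧ (¬R ∨ R) ∧ T ∧ S ∨ T ∧ S ∧ ¬Q   (absorption)
= Q ∧ T ∧ S ∨ T ∧ S ∧ ¬Q   (complement / identity)
= T ∧ S   (distribution)

T ∧ S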